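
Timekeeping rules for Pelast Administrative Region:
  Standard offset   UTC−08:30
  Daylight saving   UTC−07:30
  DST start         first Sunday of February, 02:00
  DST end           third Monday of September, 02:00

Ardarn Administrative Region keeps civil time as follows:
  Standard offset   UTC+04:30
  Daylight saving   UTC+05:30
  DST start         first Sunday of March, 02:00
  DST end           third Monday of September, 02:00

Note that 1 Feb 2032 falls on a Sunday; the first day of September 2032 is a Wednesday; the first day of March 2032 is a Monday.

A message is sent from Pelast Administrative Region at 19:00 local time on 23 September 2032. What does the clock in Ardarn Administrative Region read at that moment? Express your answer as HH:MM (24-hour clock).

08:00

1 February 2032 is a Sunday, so the first Sunday is February 1.
1 September 2032 is a Wednesday, so the first Monday is September 6 and the third is September 20.
23 September 2032 does not fall between 1 February and 20 September, so daylight saving is not in effect and Pelast Administrative Region is at UTC−08:30.
19:00 Pelast Administrative Region + 8h30m = 03:30 UTC (rolling into the next day, 24 September 2032).
1 March 2032 is a Monday, so the first Sunday is March 7.
1 September 2032 is a Wednesday, so the first Monday is September 6 and the third is September 20.
At the standard offset (UTC+04:30), 03:30 UTC + 4h30m = 08:00 Ardarn Administrative Region standard time.
The standard-time date in Ardarn Administrative Region, 24 September 2032, is outside the daylight-saving period (7 March – 20 September), so Ardarn Administrative Region is on standard time, UTC+04:30.
03:30 UTC + 4h30m = 08:00 Ardarn Administrative Region.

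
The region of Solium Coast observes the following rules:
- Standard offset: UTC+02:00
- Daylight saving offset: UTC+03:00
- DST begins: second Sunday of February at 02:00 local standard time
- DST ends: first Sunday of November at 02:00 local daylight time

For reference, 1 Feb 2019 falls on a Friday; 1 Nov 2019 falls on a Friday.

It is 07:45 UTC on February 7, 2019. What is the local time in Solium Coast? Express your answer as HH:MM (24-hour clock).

09:45

1 February 2019 is a Friday, so the first Sunday is February 3 and the second is February 10.
1 November 2019 is a Friday, so the first Sunday is November 3.
At the standard offset (UTC+02:00), 07:45 UTC + 2h = 09:45 Solium Coast standard time.
The standard-time date in Solium Coast, February 7, 2019, does not fall between 10 February and 3 November, so daylight saving is not in effect and Solium Coast is at UTC+02:00.
07:45 UTC + 2h = 09:45 local.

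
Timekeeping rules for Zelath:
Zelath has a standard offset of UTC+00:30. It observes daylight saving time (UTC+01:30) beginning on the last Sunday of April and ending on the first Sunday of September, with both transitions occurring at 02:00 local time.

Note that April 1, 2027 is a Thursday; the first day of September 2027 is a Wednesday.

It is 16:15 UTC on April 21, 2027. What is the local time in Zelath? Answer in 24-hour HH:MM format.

1 April 2027 is a Thursday, so Sundays fall on 4, 11, 18, 25; the last is April 25.
1 September 2027 is a Wednesday, so the first Sunday is September 5.
At the standard offset (UTC+00:30), 16:15 UTC + 0h30m = 16:45 Zelath standard time.
The standard-time date in Zelath, April 21, 2027, is outside the daylight-saving period (25 April – 5 September), so Zelath is on standard time, UTC+00:30.
16:15 UTC + 0h30m = 16:45 local.

16:45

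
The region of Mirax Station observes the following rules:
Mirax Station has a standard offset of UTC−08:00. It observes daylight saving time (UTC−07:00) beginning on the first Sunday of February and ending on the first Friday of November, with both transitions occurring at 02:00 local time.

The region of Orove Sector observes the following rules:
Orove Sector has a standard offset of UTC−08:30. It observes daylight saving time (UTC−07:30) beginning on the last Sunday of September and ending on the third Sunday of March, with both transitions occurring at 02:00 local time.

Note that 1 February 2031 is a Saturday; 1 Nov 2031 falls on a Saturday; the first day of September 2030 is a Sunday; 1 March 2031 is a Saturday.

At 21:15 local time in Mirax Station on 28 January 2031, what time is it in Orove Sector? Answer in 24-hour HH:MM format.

1 February 2031 is a Saturday, so the first Sunday is February 2.
1 November 2031 is a Saturday, so the first Friday is November 7.
28 January 2031 does not fall between 2 February and 7 November, so daylight saving is not in effect and Mirax Station is at UTC−08:00.
21:15 Mirax Station + 8h = 05:15 UTC (rolling into the next day, 29 January 2031).
1 September 2030 is a Sunday, so Sundays fall on 1, 8, 15, 22, 29; the last is September 29.
1 March 2031 is a Saturday, so the first Sunday is March 2 and the third is March 16.
At the standard offset (UTC−08:30), 05:15 UTC − 8h30m = 20:45 Orove Sector standard time (rolling into the previous day, 28 January 2031).
The standard-time date in Orove Sector, 28 January 2031, lies within the daylight-saving period (29 September 2030 – 16 March 2031), so Orove Sector is on daylight time, UTC−07:30.
05:15 UTC − 7h30m = 21:45 Orove Sector (rolling into the previous day, 28 January 2031).

21:45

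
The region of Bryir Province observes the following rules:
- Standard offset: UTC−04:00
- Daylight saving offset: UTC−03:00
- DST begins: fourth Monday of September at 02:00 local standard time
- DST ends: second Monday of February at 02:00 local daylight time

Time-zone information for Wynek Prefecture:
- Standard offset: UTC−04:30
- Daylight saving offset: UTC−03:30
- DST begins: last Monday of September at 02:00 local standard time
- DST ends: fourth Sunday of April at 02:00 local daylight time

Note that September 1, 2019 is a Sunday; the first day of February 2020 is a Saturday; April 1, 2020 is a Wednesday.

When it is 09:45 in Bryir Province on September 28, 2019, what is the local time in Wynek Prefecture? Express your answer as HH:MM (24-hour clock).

08:15

1 September 2019 is a Sunday, so the first Monday is September 2 and the fourth is September 23.
1 February 2020 is a Saturday, so the first Monday is February 3 and the second is February 10.
September 28, 2019 lies within the daylight-saving period (23 September 2019 – 10 February 2020), so Bryir Province is on daylight time, UTC−03:00.
09:45 Bryir Province + 3h = 12:45 UTC.
1 September 2019 is a Sunday, so Mondays fall on 2, 9, 16, 23, 30; the last is September 30.
1 April 2020 is a Wednesday, so the first Sunday is April 5 and the fourth is April 26.
At the standard offset (UTC−04:30), 12:45 UTC − 4h30m = 08:15 Wynek Prefecture standard time.
Daylight saving runs 30 September 2019 – 26 April 2020; the standard-time date in Wynek Prefecture, September 28, 2019, is outside that window, so Wynek Prefecture is on standard time at UTC−04:30.
12:45 UTC − 4h30m = 08:15 Wynek Prefecture.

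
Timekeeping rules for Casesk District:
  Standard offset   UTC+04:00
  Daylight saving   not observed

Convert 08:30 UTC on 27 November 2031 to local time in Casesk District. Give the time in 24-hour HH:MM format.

12:30

Casesk District has no daylight saving, so its offset is UTC+04:00 year-round.
08:30 UTC + 4h = 12:30 local.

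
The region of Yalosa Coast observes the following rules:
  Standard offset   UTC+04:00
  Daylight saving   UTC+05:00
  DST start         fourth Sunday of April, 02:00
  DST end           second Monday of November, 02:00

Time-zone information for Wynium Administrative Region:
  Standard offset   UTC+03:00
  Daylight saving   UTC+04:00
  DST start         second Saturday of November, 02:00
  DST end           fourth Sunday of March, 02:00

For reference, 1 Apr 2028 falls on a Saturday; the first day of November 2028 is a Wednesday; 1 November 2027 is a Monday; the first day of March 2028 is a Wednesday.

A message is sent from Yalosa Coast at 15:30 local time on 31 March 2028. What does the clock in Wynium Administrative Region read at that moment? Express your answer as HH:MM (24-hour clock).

14:30

1 April 2028 is a Saturday, so the first Sunday is April 2 and the fourth is April 23.
1 November 2028 is a Wednesday, so the first Monday is November 6 and the second is November 13.
31 March 2028 is outside the daylight-saving period (23 April – 13 November), so Yalosa Coast is on standard time, UTC+04:00.
15:30 Yalosa Coast − 4h = 11:30 UTC.
1 November 2027 is a Monday, so the first Saturday is November 6 and the second is November 13.
1 March 2028 is a Wednesday, so the first Sunday is March 5 and the fourth is March 26.
At the standard offset (UTC+03:00), 11:30 UTC + 3h = 14:30 Wynium Administrative Region standard time.
The standard-time date in Wynium Administrative Region, 31 March 2028, is outside the daylight-saving period (13 November 2027 – 26 March 2028), so Wynium Administrative Region is on standard time, UTC+03:00.
11:30 UTC + 3h = 14:30 Wynium Administrative Region.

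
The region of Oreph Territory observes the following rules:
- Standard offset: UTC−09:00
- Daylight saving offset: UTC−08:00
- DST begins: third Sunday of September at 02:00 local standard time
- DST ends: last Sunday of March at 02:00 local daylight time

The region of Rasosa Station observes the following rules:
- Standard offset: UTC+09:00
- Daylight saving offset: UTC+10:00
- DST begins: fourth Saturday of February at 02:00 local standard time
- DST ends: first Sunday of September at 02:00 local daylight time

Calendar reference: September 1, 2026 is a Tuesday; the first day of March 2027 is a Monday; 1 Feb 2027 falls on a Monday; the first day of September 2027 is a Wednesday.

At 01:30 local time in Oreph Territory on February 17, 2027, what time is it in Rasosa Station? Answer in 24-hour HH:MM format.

1 September 2026 is a Tuesday, so the first Sunday is September 6 and the third is September 20.
1 March 2027 is a Monday, so Sundays fall on 7, 14, 21, 28; the last is March 28.
Daylight saving runs 20 September 2026 – 28 March 2027; February 17, 2027 is inside that window, so Oreph Territory is at UTC−08:00.
01:30 Oreph Territory + 8h = 09:30 UTC.
1 February 2027 is a Monday, so the first Saturday is February 6 and the fourth is February 27.
1 September 2027 is a Wednesday, so the first Sunday is September 5.
At the standard offset (UTC+09:00), 09:30 UTC + 9h = 18:30 Rasosa Station standard time.
The standard-time date in Rasosa Station, February 17, 2027, does not fall between 27 February and 5 September, so daylight saving is not in effect and Rasosa Station is at UTC+09:00.
09:30 UTC + 9h = 18:30 Rasosa Station.

18:30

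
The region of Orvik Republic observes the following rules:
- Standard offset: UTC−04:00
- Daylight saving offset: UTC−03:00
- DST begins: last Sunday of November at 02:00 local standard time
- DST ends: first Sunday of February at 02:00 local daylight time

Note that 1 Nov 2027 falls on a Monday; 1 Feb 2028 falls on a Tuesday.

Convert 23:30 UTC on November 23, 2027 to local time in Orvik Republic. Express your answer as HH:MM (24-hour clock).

1 November 2027 is a Monday, so Sundays fall on 7, 14, 21, 28; the last is November 28.
1 February 2028 is a Tuesday, so the first Sunday is February 6.
At the standard offset (UTC−04:00), 23:30 UTC − 4h = 19:30 Orvik Republic standard time.
Daylight saving runs 28 November 2027 – 6 February 2028; the standard-time date in Orvik Republic, November 23, 2027, is outside that window, so Orvik Republic is on standard time at UTC−04:00.
23:30 UTC − 4h = 19:30 local.

19:30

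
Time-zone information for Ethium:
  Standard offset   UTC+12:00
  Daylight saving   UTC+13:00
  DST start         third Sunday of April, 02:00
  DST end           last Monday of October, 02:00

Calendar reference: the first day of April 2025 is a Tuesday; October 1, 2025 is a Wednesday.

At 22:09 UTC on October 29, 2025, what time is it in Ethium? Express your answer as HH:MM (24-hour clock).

10:09

1 April 2025 is a Tuesday, so the first Sunday is April 6 and the third is April 20.
1 October 2025 is a Wednesday, so Mondays fall on 6, 13, 20, 27; the last is October 27.
At the standard offset (UTC+12:00), 22:09 UTC + 12h = 10:09 Ethium standard time (rolling into the next day, 30 October 2025).
Daylight saving runs 20 April – 27 October; the standard-time date in Ethium, October 30, 2025, is outside that window, so Ethium is on standard time at UTC+12:00.
22:09 UTC + 12h = 10:09 local (rolling into the next day, 30 October 2025).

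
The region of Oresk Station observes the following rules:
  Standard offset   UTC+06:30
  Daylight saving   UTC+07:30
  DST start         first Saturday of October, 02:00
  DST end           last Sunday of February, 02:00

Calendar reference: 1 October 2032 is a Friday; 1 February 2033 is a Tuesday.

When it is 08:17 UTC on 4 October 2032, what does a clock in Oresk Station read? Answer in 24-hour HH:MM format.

1 October 2032 is a Friday, so the first Saturday is October 2.
1 February 2033 is a Tuesday, so Sundays fall on 6, 13, 20, 27; the last is February 27.
At the standard offset (UTC+06:30), 08:17 UTC + 6h30m = 14:47 Oresk Station standard time.
The standard-time date in Oresk Station, 4 October 2032, falls between 2 October 2032 and 27 February 2033, so daylight saving is in effect and Oresk Station is at UTC+07:30.
08:17 UTC + 7h30m = 15:47 local.

15:47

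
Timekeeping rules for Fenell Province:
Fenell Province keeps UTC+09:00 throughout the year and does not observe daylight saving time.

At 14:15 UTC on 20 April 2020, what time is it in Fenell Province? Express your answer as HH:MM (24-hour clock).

Fenell Province has no daylight saving, so its offset is UTC+09:00 year-round.
14:15 UTC + 9h = 23:15 local.

23:15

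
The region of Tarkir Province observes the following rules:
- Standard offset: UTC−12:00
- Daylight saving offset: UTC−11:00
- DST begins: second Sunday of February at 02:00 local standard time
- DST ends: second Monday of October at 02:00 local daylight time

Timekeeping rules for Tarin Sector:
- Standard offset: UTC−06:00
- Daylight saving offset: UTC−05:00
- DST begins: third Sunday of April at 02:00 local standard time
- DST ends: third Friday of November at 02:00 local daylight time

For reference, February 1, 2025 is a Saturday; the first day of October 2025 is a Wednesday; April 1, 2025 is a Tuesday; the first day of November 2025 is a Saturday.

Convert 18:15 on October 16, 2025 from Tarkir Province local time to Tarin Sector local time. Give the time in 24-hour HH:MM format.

1 February 2025 is a Saturday, so the first Sunday is February 2 and the second is February 9.
1 October 2025 is a Wednesday, so the first Monday is October 6 and the second is October 13.
Daylight saving runs 9 February – 13 October; October 16, 2025 is outside that window, so Tarkir Province is on standard time at UTC−12:00.
18:15 Tarkir Province + 12h = 06:15 UTC (rolling into the next day, 17 October 2025).
1 April 2025 is a Tuesday, so the first Sunday is April 6 and the third is April 20.
1 November 2025 is a Saturday, so the first Friday is November 7 and the third is November 21.
At the standard offset (UTC−06:00), 06:15 UTC − 6h = 00:15 Tarin Sector standard time.
Daylight saving runs 20 April – 21 November; the standard-time date in Tarin Sector, October 17, 2025, is inside that window, so Tarin Sector is at UTC−05:00.
06:15 UTC − 5h = 01:15 Tarin Sector.

01:15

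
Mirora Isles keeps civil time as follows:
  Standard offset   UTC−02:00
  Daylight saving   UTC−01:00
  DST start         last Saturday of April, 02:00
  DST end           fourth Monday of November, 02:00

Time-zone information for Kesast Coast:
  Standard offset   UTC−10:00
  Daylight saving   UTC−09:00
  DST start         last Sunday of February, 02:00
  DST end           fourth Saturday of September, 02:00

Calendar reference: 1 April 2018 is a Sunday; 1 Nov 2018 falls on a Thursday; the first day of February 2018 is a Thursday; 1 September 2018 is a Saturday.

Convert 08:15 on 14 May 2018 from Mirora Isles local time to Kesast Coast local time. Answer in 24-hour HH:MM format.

1 April 2018 is a Sunday, so Saturdays fall on 7, 14, 21, 28; the last is April 28.
1 November 2018 is a Thursday, so the first Monday is November 5 and the fourth is November 26.
14 May 2018 lies within the daylight-saving period (28 April – 26 November), so Mirora Isles is on daylight time, UTC−01:00.
08:15 Mirora Isles + 1h = 09:15 UTC.
1 February 2018 is a Thursday, so Sundays fall on 4, 11, 18, 25; the last is February 25.
1 September 2018 is a Saturday, so the first Saturday is September 1 and the fourth is September 22.
At the standard offset (UTC−10:00), 09:15 UTC − 10h = 23:15 Kesast Coast standard time (rolling into the previous day, 13 May 2018).
The standard-time date in Kesast Coast, 13 May 2018, lies within the daylight-saving period (25 February – 22 September), so Kesast Coast is on daylight time, UTC−09:00.
09:15 UTC − 9h = 00:15 Kesast Coast.

00:15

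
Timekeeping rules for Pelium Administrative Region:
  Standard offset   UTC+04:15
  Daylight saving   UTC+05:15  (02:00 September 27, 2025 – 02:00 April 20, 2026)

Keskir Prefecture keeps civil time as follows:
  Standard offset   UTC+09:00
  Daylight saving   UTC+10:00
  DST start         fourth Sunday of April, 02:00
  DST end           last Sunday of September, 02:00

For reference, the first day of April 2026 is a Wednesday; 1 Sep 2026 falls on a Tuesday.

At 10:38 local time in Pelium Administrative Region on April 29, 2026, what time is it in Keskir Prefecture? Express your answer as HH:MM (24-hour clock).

April 29, 2026 does not fall between 27 September 2025 and 20 April 2026, so daylight saving is not in effect and Pelium Administrative Region is at UTC+04:15.
10:38 Pelium Administrative Region − 4h15m = 06:23 UTC.
1 April 2026 is a Wednesday, so the first Sunday is April 5 and the fourth is April 26.
1 September 2026 is a Tuesday, so Sundays fall on 6, 13, 20, 27; the last is September 27.
At the standard offset (UTC+09:00), 06:23 UTC + 9h = 15:23 Keskir Prefecture standard time.
Daylight saving runs 26 April – 27 September; the standard-time date in Keskir Prefecture, April 29, 2026, is inside that window, so Keskir Prefecture is at UTC+10:00.
06:23 UTC + 10h = 16:23 Keskir Prefecture.

16:23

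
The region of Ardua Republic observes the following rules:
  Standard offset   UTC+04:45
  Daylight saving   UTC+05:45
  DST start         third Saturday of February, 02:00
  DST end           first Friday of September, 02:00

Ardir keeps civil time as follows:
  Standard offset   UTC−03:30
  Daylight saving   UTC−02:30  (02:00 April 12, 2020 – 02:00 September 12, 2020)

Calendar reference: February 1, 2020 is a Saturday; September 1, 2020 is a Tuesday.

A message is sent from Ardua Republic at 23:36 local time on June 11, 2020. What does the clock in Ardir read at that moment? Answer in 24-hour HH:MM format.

15:21

1 February 2020 is a Saturday, so the first Saturday is February 1 and the third is February 15.
1 September 2020 is a Tuesday, so the first Friday is September 4.
Daylight saving runs 15 February – 4 September; June 11, 2020 is inside that window, so Ardua Republic is at UTC+05:45.
23:36 Ardua Republic − 5h45m = 17:51 UTC.
At the standard offset (UTC−03:30), 17:51 UTC − 3h30m = 14:21 Ardir standard time.
The standard-time date in Ardir, June 11, 2020, lies within the daylight-saving period (12 April – 12 September), so Ardir is on daylight time, UTC−02:30.
17:51 UTC − 2h30m = 15:21 Ardir.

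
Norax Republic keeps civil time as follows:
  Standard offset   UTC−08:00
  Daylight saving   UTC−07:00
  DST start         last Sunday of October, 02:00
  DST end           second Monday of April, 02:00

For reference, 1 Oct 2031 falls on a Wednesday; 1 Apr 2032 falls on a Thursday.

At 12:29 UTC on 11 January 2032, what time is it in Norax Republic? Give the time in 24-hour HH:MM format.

1 October 2031 is a Wednesday, so Sundays fall on 5, 12, 19, 26; the last is October 26.
1 April 2032 is a Thursday, so the first Monday is April 5 and the second is April 12.
At the standard offset (UTC−08:00), 12:29 UTC − 8h = 04:29 Norax Republic standard time.
Daylight saving runs 26 October 2031 – 12 April 2032; the standard-time date in Norax Republic, 11 January 2032, is inside that window, so Norax Republic is at UTC−07:00.
12:29 UTC − 7h = 05:29 local.

05:29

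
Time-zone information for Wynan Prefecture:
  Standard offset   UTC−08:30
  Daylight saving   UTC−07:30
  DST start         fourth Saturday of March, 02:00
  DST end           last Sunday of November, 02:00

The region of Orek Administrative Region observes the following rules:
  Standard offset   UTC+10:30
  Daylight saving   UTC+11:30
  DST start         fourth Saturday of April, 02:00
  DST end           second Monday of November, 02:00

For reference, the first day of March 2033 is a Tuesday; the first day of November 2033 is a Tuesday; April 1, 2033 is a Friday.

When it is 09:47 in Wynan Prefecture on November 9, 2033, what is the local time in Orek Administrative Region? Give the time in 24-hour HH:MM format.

1 March 2033 is a Tuesday, so the first Saturday is March 5 and the fourth is March 26.
1 November 2033 is a Tuesday, so Sundays fall on 6, 13, 20, 27; the last is November 27.
November 9, 2033 lies within the daylight-saving period (26 March – 27 November), so Wynan Prefecture is on daylight time, UTC−07:30.
09:47 Wynan Prefecture + 7h30m = 17:17 UTC.
1 April 2033 is a Friday, so the first Saturday is April 2 and the fourth is April 23.
1 November 2033 is a Tuesday, so the first Monday is November 7 and the second is November 14.
At the standard offset (UTC+10:30), 17:17 UTC + 10h30m = 03:47 Orek Administrative Region standard time (rolling into the next day, 10 November 2033).
Daylight saving runs 23 April – 14 November; the standard-time date in Orek Administrative Region, November 10, 2033, is inside that window, so Orek Administrative Region is at UTC+11:30.
17:17 UTC + 11h30m = 04:47 Orek Administrative Region (rolling into the next day, 10 November 2033).

04:47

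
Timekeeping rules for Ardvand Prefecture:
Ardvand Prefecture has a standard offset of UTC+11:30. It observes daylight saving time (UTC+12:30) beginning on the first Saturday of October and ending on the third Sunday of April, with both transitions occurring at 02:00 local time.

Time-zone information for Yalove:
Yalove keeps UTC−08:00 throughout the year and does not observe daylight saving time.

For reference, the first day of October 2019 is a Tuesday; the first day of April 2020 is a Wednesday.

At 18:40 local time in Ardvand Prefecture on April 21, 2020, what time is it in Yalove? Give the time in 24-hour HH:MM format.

1 October 2019 is a Tuesday, so the first Saturday is October 5.
1 April 2020 is a Wednesday, so the first Sunday is April 5 and the third is April 19.
April 21, 2020 is outside the daylight-saving period (5 October 2019 – 19 April 2020), so Ardvand Prefecture is on standard time, UTC+11:30.
18:40 Ardvand Prefecture − 11h30m = 07:10 UTC.
Yalove has no daylight saving, so its offset is UTC−08:00 year-round.
07:10 UTC − 8h = 23:10 Yalove (rolling into the previous day, 20 April 2020).

23:10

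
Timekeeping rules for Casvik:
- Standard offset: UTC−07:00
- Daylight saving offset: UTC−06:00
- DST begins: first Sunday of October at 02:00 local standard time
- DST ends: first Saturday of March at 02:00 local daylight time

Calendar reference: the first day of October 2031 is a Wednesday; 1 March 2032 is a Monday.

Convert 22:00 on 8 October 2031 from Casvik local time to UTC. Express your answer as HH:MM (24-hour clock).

04:00

1 October 2031 is a Wednesday, so the first Sunday is October 5.
1 March 2032 is a Monday, so the first Saturday is March 6.
Daylight saving runs 5 October 2031 – 6 March 2032; 8 October 2031 is inside that window, so Casvik is at UTC−06:00.
22:00 local + 6h = 04:00 UTC (rolling into the next day, 9 October 2031).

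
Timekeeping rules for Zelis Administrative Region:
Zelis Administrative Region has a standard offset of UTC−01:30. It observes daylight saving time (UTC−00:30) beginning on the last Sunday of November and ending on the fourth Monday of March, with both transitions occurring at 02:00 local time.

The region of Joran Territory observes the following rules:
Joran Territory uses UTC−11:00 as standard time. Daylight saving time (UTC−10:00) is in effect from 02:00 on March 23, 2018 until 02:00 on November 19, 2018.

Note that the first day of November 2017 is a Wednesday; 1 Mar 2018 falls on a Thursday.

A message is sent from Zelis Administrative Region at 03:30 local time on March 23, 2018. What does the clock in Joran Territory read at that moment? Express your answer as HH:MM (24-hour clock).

1 November 2017 is a Wednesday, so Sundays fall on 5, 12, 19, 26; the last is November 26.
1 March 2018 is a Thursday, so the first Monday is March 5 and the fourth is March 26.
March 23, 2018 lies within the daylight-saving period (26 November 2017 – 26 March 2018), so Zelis Administrative Region is on daylight time, UTC−00:30.
03:30 Zelis Administrative Region + 0h30m = 04:00 UTC.
At the standard offset (UTC−11:00), 04:00 UTC − 11h = 17:00 Joran Territory standard time (rolling into the previous day, 22 March 2018).
The standard-time date in Joran Territory, March 22, 2018, is outside the daylight-saving period (23 March – 19 November), so Joran Territory is on standard time, UTC−11:00.
04:00 UTC − 11h = 17:00 Joran Territory (rolling into the previous day, 22 March 2018).

17:00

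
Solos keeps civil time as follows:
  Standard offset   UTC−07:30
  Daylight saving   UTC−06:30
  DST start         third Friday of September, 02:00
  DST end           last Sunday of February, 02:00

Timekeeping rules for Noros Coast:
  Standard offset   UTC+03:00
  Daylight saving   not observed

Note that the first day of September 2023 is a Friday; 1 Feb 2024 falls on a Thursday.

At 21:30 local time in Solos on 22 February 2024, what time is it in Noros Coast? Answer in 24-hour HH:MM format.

07:00

1 September 2023 is a Friday, so the first Friday is September 1 and the third is September 15.
1 February 2024 is a Thursday, so Sundays fall on 4, 11, 18, 25; the last is February 25.
22 February 2024 falls between 15 September 2023 and 25 February 2024, so daylight saving is in effect and Solos is at UTC−06:30.
21:30 Solos + 6h30m = 04:00 UTC (rolling into the next day, 23 February 2024).
Noros Coast has no daylight saving, so its offset is UTC+03:00 year-round.
04:00 UTC + 3h = 07:00 Noros Coast.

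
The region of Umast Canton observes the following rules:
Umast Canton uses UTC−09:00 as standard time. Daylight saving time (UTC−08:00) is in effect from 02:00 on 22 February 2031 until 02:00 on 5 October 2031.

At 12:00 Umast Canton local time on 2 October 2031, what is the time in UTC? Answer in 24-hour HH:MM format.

Daylight saving runs 22 February – 5 October; 2 October 2031 is inside that window, so Umast Canton is at UTC−08:00.
12:00 local + 8h = 20:00 UTC.

20:00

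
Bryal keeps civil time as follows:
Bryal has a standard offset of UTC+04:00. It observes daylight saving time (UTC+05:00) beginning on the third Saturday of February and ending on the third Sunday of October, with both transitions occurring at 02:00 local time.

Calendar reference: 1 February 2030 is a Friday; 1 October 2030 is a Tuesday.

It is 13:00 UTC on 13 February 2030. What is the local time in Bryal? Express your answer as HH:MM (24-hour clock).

17:00

1 February 2030 is a Friday, so the first Saturday is February 2 and the third is February 16.
1 October 2030 is a Tuesday, so the first Sunday is October 6 and the third is October 20.
At the standard offset (UTC+04:00), 13:00 UTC + 4h = 17:00 Bryal standard time.
The standard-time date in Bryal, 13 February 2030, is outside the daylight-saving period (16 February – 20 October), so Bryal is on standard time, UTC+04:00.
13:00 UTC + 4h = 17:00 local.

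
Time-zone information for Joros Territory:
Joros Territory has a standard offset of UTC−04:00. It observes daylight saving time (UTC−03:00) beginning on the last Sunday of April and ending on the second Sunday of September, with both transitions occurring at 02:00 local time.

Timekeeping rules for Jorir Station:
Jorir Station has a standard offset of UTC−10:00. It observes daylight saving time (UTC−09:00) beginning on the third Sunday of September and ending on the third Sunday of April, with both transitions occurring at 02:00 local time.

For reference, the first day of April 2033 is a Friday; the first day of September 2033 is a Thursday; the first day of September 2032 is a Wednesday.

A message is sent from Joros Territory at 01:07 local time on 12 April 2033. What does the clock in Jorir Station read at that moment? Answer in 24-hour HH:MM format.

20:07

1 April 2033 is a Friday, so Sundays fall on 3, 10, 17, 24; the last is April 24.
1 September 2033 is a Thursday, so the first Sunday is September 4 and the second is September 11.
12 April 2033 is outside the daylight-saving period (24 April – 11 September), so Joros Territory is on standard time, UTC−04:00.
01:07 Joros Territory + 4h = 05:07 UTC.
1 September 2032 is a Wednesday, so the first Sunday is September 5 and the third is September 19.
1 April 2033 is a Friday, so the first Sunday is April 3 and the third is April 17.
At the standard offset (UTC−10:00), 05:07 UTC − 10h = 19:07 Jorir Station standard time (rolling into the previous day, 11 April 2033).
Daylight saving runs 19 September 2032 – 17 April 2033; the standard-time date in Jorir Station, 11 April 2033, is inside that window, so Jorir Station is at UTC−09:00.
05:07 UTC − 9h = 20:07 Jorir Station (rolling into the previous day, 11 April 2033).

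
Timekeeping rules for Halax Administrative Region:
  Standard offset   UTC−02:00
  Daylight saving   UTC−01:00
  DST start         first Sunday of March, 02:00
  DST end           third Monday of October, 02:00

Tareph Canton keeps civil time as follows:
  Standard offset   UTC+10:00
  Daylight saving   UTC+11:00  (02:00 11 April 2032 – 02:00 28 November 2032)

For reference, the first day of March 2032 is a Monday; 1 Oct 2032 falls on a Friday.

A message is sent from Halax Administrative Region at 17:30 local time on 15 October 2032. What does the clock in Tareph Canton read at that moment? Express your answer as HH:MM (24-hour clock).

05:30

1 March 2032 is a Monday, so the first Sunday is March 7.
1 October 2032 is a Friday, so the first Monday is October 4 and the third is October 18.
15 October 2032 lies within the daylight-saving period (7 March – 18 October), so Halax Administrative Region is on daylight time, UTC−01:00.
17:30 Halax Administrative Region + 1h = 18:30 UTC.
At the standard offset (UTC+10:00), 18:30 UTC + 10h = 04:30 Tareph Canton standard time (rolling into the next day, 16 October 2032).
The standard-time date in Tareph Canton, 16 October 2032, falls between 11 April and 28 November, so daylight saving is in effect and Tareph Canton is at UTC+11:00.
18:30 UTC + 11h = 05:30 Tareph Canton (rolling into the next day, 16 October 2032).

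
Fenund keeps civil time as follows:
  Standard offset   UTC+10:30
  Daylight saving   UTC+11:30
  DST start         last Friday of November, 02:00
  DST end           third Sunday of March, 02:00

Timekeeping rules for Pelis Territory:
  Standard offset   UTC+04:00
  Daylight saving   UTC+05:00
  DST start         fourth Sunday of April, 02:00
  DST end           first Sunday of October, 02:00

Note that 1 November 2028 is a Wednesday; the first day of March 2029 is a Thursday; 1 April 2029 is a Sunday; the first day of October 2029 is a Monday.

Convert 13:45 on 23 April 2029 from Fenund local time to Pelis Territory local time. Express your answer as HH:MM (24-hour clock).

08:15

1 November 2028 is a Wednesday, so Fridays fall on 3, 10, 17, 24; the last is November 24.
1 March 2029 is a Thursday, so the first Sunday is March 4 and the third is March 18.
23 April 2029 does not fall between 24 November 2028 and 18 March 2029, so daylight saving is not in effect and Fenund is at UTC+10:30.
13:45 Fenund − 10h30m = 03:15 UTC.
1 April 2029 is a Sunday, so the first Sunday is April 1 and the fourth is April 22.
1 October 2029 is a Monday, so the first Sunday is October 7.
At the standard offset (UTC+04:00), 03:15 UTC + 4h = 07:15 Pelis Territory standard time.
The standard-time date in Pelis Territory, 23 April 2029, lies within the daylight-saving period (22 April – 7 October), so Pelis Territory is on daylight time, UTC+05:00.
03:15 UTC + 5h = 08:15 Pelis Territory.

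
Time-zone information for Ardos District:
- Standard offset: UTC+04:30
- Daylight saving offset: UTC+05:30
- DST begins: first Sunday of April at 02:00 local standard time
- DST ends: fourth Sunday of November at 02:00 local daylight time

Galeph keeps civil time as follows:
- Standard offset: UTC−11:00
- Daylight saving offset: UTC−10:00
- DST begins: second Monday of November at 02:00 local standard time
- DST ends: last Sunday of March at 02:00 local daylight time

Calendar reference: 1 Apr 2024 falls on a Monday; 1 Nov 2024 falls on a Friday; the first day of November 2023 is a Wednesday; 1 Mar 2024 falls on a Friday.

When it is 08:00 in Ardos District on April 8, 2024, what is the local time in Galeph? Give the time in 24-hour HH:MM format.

1 April 2024 is a Monday, so the first Sunday is April 7.
1 November 2024 is a Friday, so the first Sunday is November 3 and the fourth is November 24.
April 8, 2024 falls between 7 April and 24 November, so daylight saving is in effect and Ardos District is at UTC+05:30.
08:00 Ardos District − 5h30m = 02:30 UTC.
1 November 2023 is a Wednesday, so the first Monday is November 6 and the second is November 13.
1 March 2024 is a Friday, so Sundays fall on 3, 10, 17, 24, 31; the last is March 31.
At the standard offset (UTC−11:00), 02:30 UTC − 11h = 15:30 Galeph standard time (rolling into the previous day, 7 April 2024).
The standard-time date in Galeph, April 7, 2024, does not fall between 13 November 2023 and 31 March 2024, so daylight saving is not in effect and Galeph is at UTC−11:00.
02:30 UTC − 11h = 15:30 Galeph (rolling into the previous day, 7 April 2024).

15:30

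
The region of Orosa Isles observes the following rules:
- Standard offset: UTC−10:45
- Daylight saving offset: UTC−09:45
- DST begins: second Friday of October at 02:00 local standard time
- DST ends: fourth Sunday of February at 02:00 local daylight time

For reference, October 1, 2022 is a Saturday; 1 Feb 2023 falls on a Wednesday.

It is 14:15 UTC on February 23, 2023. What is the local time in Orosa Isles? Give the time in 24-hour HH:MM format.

04:30

1 October 2022 is a Saturday, so the first Friday is October 7 and the second is October 14.
1 February 2023 is a Wednesday, so the first Sunday is February 5 and the fourth is February 26.
At the standard offset (UTC−10:45), 14:15 UTC − 10h45m = 03:30 Orosa Isles standard time.
The standard-time date in Orosa Isles, February 23, 2023, falls between 14 October 2022 and 26 February 2023, so daylight saving is in effect and Orosa Isles is at UTC−09:45.
14:15 UTC − 9h45m = 04:30 local.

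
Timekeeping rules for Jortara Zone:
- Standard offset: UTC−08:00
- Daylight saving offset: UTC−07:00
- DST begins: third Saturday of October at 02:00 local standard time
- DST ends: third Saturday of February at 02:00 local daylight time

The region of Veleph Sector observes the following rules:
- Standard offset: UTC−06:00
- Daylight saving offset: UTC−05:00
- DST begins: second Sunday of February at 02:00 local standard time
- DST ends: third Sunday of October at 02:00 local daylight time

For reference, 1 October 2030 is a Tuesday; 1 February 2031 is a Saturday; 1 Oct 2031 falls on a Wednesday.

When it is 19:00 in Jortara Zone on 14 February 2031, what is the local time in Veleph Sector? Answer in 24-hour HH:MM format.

21:00

1 October 2030 is a Tuesday, so the first Saturday is October 5 and the third is October 19.
1 February 2031 is a Saturday, so the first Saturday is February 1 and the third is February 15.
Daylight saving runs 19 October 2030 – 15 February 2031; 14 February 2031 is inside that window, so Jortara Zone is at UTC−07:00.
19:00 Jortara Zone + 7h = 02:00 UTC (rolling into the next day, 15 February 2031).
1 February 2031 is a Saturday, so the first Sunday is February 2 and the second is February 9.
1 October 2031 is a Wednesday, so the first Sunday is October 5 and the third is October 19.
At the standard offset (UTC−06:00), 02:00 UTC − 6h = 20:00 Veleph Sector standard time (rolling into the previous day, 14 February 2031).
The standard-time date in Veleph Sector, 14 February 2031, falls between 9 February and 19 October, so daylight saving is in effect and Veleph Sector is at UTC−05:00.
02:00 UTC − 5h = 21:00 Veleph Sector (rolling into the previous day, 14 February 2031).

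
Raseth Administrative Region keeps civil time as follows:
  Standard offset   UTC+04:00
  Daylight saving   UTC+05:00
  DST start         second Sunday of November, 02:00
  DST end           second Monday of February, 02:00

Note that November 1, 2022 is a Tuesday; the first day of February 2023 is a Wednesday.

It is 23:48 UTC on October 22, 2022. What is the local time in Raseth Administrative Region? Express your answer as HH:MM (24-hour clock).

03:48

1 November 2022 is a Tuesday, so the first Sunday is November 6 and the second is November 13.
1 February 2023 is a Wednesday, so the first Monday is February 6 and the second is February 13.
At the standard offset (UTC+04:00), 23:48 UTC + 4h = 03:48 Raseth Administrative Region standard time (rolling into the next day, 23 October 2022).
The standard-time date in Raseth Administrative Region, October 23, 2022, is outside the daylight-saving period (13 November 2022 – 13 February 2023), so Raseth Administrative Region is on standard time, UTC+04:00.
23:48 UTC + 4h = 03:48 local (rolling into the next day, 23 October 2022).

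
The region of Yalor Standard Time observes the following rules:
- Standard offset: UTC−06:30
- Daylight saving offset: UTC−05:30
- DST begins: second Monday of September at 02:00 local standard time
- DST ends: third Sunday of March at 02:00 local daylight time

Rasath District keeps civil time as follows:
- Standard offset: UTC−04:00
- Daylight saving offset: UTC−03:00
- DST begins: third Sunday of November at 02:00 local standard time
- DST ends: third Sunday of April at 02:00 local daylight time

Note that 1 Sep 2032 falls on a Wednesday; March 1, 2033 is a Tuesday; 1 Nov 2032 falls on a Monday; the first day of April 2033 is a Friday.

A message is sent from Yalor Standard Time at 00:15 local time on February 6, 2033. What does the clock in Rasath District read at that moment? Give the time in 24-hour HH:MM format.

02:45

1 September 2032 is a Wednesday, so the first Monday is September 6 and the second is September 13.
1 March 2033 is a Tuesday, so the first Sunday is March 6 and the third is March 20.
February 6, 2033 falls between 13 September 2032 and 20 March 2033, so daylight saving is in effect and Yalor Standard Time is at UTC−05:30.
00:15 Yalor Standard Time + 5h30m = 05:45 UTC.
1 November 2032 is a Monday, so the first Sunday is November 7 and the third is November 21.
1 April 2033 is a Friday, so the first Sunday is April 3 and the third is April 17.
At the standard offset (UTC−04:00), 05:45 UTC − 4h = 01:45 Rasath District standard time.
The standard-time date in Rasath District, February 6, 2033, lies within the daylight-saving period (21 November 2032 – 17 April 2033), so Rasath District is on daylight time, UTC−03:00.
05:45 UTC − 3h = 02:45 Rasath District.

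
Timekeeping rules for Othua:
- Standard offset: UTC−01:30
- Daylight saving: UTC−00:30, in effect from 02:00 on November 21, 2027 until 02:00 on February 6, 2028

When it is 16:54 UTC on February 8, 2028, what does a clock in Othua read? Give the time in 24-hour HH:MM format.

At the standard offset (UTC−01:30), 16:54 UTC − 1h30m = 15:24 Othua standard time.
The standard-time date in Othua, February 8, 2028, is outside the daylight-saving period (21 November 2027 – 6 February 2028), so Othua is on standard time, UTC−01:30.
16:54 UTC − 1h30m = 15:24 local.

15:24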